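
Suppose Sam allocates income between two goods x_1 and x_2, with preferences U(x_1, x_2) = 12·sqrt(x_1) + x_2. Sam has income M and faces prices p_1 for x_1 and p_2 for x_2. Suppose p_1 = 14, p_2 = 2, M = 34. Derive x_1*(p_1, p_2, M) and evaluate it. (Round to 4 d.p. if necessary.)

Set MRS = p_1/p_2: 6·x_1^(−1/2) = p_1/p_2.
Solve: √x_1 = 6·p_2/p_1, so x_1*(p_1,p_2) = (6·p_2/p_1)², and x_2* = (M − p_1·x_1*)/p_2.
Plugging in: x_1* = (6·2/14)² = 0.7347.

x_1* = 0.7347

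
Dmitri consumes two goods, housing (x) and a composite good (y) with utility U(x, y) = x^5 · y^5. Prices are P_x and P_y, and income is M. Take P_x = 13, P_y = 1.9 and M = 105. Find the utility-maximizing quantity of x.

x* = 4.0385

The MRS is y/x. Set MRS = P_x/P_y.
Rearranging, P_y·y = P_x·x. Substituting into the budget gives P_x·x·(1 + 1) = M.
Demand: x*(P_x,P_y,M) = 0.5·M/P_x and y* = 0.5·M/P_y.
At P_x=13, P_y=1.9, M=105: x* = 0.5·105/13 = 4.0385.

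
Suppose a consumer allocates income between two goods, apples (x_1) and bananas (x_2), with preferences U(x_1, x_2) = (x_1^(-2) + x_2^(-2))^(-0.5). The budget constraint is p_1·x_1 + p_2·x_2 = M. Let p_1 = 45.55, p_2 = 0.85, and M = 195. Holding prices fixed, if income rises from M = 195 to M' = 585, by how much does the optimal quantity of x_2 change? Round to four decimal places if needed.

MRS = MU_x_1/MU_x_2 = (x_2/x_1)^(3). Set equal to p_1/p_2.
Solve for the ratio: x_2/x_1 = [p_1/p_2]^(1/3).
Substitute x_2 = (x_2/x_1)·x_1 into the budget: x_1* = M/(p_1 + p_2·(x_2/x_1)).
Numerically x_2/x_1 = 3.770131, so x_1* = 195/(45.55 + 0.85·3.770131) = 3.9996 and x_2* = 3.770131·3.9996 = 15.0791.
At M' = 585: x_2* = 45.2373. Change: 45.2373 − 15.0791 = 30.1582.

Δx_2* = 30.1582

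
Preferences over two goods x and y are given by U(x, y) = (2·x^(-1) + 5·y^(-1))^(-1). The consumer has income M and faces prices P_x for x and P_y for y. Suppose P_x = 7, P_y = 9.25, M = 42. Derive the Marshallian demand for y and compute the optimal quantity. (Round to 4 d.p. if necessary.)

y* = 2.929

From the CES first-order condition, (2/5)·(y/x)^(2) = P_x/P_y.
Solve for the ratio: y/x = [(5/2)·P_x/P_y]^(0.5).
With the ratio pinned down, the budget gives x* = M/(P_x + P_y·(y/x)) and y* = (y/x)·x*.
Numerically y/x = 1.375461, so x* = 42/(7 + 9.25·1.375461) = 2.1295 and y* = 1.375461·2.1295 = 2.929.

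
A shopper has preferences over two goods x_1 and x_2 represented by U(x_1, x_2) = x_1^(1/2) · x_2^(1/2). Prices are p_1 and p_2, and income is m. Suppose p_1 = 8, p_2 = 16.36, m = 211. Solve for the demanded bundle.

MU_x_1/MU_x_2 = (0.5·x_2)/(0.5·x_1); tangency sets this equal to p_1/p_2.
So 0.5·p_2·x_2 = 0.5·p_1·x_1; combined with the budget, a share 0.5 of income goes to x_1.
Demand: x_1*(p_1,p_2,m) = 0.5·m/p_1 and x_2* = 0.5·m/p_2.
At p_1=8, p_2=16.36, m=211: x_1* = 0.5·211/8 = 13.1875, x_2* = 6.4487.

x_1* = 13.1875, x_2* = 6.4487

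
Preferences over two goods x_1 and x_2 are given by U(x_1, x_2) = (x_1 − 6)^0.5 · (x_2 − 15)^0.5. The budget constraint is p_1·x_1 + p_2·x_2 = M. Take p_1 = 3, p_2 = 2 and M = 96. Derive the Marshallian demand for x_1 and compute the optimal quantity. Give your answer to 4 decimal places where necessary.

Substituting into the budget: x_1* = 6 + 0.5·(M − 6·p_1 − 15·p_2)/p_1, and x_2* = 15 + 0.5·(…)/p_2.
Discretionary income = 96 − 6·3 − 15·2 = 48; x_1* = 6 + 0.5·48/3 = 14.

x_1* = 14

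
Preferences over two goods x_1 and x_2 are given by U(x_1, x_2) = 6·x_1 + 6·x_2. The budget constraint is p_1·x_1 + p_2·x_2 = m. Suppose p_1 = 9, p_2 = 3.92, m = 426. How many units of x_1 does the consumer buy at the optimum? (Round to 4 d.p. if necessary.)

x_1* = 0

Linear utility — the consumer picks whichever good has higher MU/price: 6/9 = 0.6667 vs 6/3.92 = 1.5306.
x_2 gives more utility per dollar, so spend all income on x_2: x_2* = m/p_2, x_1* = 0.
Numerically: x_1* = 0, x_2* = 108.6735.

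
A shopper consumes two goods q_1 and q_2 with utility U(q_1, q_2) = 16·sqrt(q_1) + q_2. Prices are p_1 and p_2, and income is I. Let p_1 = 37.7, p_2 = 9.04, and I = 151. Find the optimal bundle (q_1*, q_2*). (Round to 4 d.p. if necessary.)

q_1* = 3.6799, q_2* = 1.3571

Set MRS = p_1/p_2: 8·q_1^(−1/2) = p_1/p_2.
Thus q_1* = (8·p_2/p_1)² — independent of I — with the rest of income spent on q_2.
Plugging in: q_1* = (8·9.04/37.7)² = 3.6799, q_2* = 1.3571.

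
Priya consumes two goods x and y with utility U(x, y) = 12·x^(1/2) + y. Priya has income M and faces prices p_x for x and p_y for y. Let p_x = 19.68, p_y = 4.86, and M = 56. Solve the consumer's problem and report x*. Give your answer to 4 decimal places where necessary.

Utility is quasi-linear in y; the FOC for x is 6/√x = p_x/p_y.
Thus x* = (6·p_y/p_x)² — independent of M — with the rest of income spent on y.
Plugging in: x* = (6·4.86/19.68)² = 2.1955.

x* = 2.1955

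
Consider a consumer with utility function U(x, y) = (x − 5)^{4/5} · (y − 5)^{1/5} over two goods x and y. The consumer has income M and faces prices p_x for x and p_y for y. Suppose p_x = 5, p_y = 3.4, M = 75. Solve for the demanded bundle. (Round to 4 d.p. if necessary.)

MRS = 4·(y−5)/(x−5). Tangency with p_x/p_y gives y−5 = (1/4)·(p_x/p_y)·(x−5).
After buying the subsistence bundle (5, 5), a share 0.8 of the remaining income goes to x: x* = 5 + 0.8·(M − 5p_x − 5p_y)/p_x.
Discretionary income = 75 − 5·5 − 5·3.4 = 33; x* = 5 + 0.8·33/5 = 10.28; y* = 5 + 0.2·33/3.4 = 6.9412.

x* = 10.28, y* = 6.9412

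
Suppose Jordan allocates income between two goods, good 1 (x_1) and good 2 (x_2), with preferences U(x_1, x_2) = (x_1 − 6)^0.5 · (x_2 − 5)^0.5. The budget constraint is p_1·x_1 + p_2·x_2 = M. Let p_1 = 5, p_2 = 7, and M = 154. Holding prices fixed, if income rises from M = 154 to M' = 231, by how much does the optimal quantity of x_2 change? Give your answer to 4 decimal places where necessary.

MRS = (x_2−5)/(x_1−6). Tangency with p_1/p_2 gives x_2−5 = (p_1/p_2)·(x_1−6).
After buying the subsistence bundle (6, 5), a share 0.5 of the remaining income goes to x_1: x_1* = 6 + 0.5·(M − 6p_1 − 5p_2)/p_1.
Discretionary income = 154 − 6·5 − 5·7 = 89; x_2* = 5 + 0.5·89/7 = 11.3571.
At M' = 231: x_2* = 16.8571. Change: 16.8571 − 11.3571 = 5.5.

Δx_2* = 5.5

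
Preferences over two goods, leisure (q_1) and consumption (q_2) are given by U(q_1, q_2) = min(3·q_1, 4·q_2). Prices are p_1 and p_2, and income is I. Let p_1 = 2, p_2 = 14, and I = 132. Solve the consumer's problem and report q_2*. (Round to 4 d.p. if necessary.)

q_2* = 7.92

Demand: q_1*(p_1,p_2,I) = 4·I/(4·p_1 + 3·p_2), q_2* = 3·I/(4·p_1 + 3·p_2).
Here 4·2 + 3·14 = 50, giving q_2* = 7.92.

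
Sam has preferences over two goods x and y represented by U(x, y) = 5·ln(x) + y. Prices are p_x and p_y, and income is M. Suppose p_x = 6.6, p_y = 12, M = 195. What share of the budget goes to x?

Set MRS = p_x/p_y: (5/x)/1 = p_x/p_y.
So x*(p_x,p_y) = 5·p_y/p_x, independent of income; and y* = (M − 5·p_y)/p_y.
At the given prices: x* = 5·12/6.6 = 9.0909, and y* = 11.25.
Expenditure on x: 6.6·9.0909 = 60; share = 0.3077.

share on x = 0.3077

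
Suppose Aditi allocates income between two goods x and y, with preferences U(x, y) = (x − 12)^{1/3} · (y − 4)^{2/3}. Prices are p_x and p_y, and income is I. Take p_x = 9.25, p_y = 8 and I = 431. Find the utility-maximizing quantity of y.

This is Cobb-Douglas in (x−12, y−4): tangency gives 1/3·p_y·(y−4) = 2/3·p_x·(x−12).
After buying the subsistence bundle (12, 4), a share 1/3 of the remaining income goes to x: x* = 12 + 1/3·(I − 12p_x − 4p_y)/p_x.
Discretionary income = 431 − 12·9.25 − 4·8 = 288; y* = 4 + 2/3·288/8 = 28.

y* = 28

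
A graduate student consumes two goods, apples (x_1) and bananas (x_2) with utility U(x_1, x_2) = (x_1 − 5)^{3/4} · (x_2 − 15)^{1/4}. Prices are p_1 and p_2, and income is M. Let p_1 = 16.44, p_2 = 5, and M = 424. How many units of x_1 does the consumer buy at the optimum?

Let x_1' = x_1−5, x_2' = x_2−15. MRS = 3·x_2'/x_1' = p_1/p_2.
Substituting into the budget: x_1* = 5 + 0.75·(M − 5·p_1 − 15·p_2)/p_1, and x_2* = 15 + 0.25·(…)/p_2.
Discretionary income = 424 − 5·16.44 − 15·5 = 266.8; x_1* = 5 + 0.75·266.8/16.44 = 17.1715.

x_1* = 17.1715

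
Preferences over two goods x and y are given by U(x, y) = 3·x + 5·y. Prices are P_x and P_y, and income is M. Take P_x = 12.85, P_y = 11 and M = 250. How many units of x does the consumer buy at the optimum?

Perfect substitutes: compare marginal utility per dollar. 3/P_x vs 5/P_y → 0.2335 vs 0.4545.
y gives more utility per dollar, so spend all income on y: y* = M/P_y, x* = 0.
Numerically: x* = 0, y* = 22.7273.

x* = 0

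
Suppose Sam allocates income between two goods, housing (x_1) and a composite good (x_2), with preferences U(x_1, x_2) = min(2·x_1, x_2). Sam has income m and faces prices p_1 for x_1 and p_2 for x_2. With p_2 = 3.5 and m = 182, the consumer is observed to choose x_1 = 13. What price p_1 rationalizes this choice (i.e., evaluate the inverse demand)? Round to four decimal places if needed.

p_1 = 7

With perfect complements, no substitution: consume in ratio x_1:x_2 = 1:2.
Budget: p_1·x_1 + p_2·2·x_1 = m, so (p_1 + 2·p_2)·x_1 = m.
Demand: x_1*(p_1,p_2,m) = m/(p_1 + 2·p_2), x_2* = 2·m/(p_1 + 2·p_2).
Set x_1* = 13 in the demand function and solve for p_1: p_1 = 7.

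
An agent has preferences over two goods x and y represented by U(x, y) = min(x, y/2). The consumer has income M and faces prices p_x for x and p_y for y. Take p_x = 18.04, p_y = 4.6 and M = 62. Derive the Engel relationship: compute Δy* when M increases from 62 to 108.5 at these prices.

Δy* = 3.4141

With perfect complements, no substitution: consume in ratio x:y = 1:2.
Budget: p_x·x + p_y·2·x = M, so (p_x + 2·p_y)·x = M.
Demand: x*(p_x,p_y,M) = M/(p_x + 2·p_y), y* = 2·M/(p_x + 2·p_y).
Here 18.04 + 2·4.6 = 27.24, giving y* = 4.5521.
At M' = 108.5: y* = 7.9662. Change: 7.9662 − 4.5521 = 3.4141.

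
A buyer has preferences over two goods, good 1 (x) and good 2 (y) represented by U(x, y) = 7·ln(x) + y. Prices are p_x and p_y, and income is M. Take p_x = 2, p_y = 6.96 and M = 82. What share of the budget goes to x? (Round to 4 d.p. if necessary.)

At the given prices: x* = 7·6.96/2 = 24.36, and y* = 4.7816.
Expenditure on x: 2·24.36 = 48.72; share = 0.5941.

share on x = 0.5941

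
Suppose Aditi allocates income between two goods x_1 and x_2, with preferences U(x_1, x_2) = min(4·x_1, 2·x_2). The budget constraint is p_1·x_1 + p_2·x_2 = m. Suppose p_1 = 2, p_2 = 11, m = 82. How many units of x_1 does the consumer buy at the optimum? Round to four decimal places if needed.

With perfect complements, no substitution: consume in ratio x_1:x_2 = 2:4.
Budget: p_1·x_1 + p_2·2·x_1 = m, so (2·p_1 + 4·p_2)·x_1 = 2·m.
Demand: x_1*(p_1,p_2,m) = 2·m/(2·p_1 + 4·p_2), x_2* = 4·m/(2·p_1 + 4·p_2).
Here 2·2 + 4·11 = 48, giving x_1* = 3.4167.

x_1* = 3.4167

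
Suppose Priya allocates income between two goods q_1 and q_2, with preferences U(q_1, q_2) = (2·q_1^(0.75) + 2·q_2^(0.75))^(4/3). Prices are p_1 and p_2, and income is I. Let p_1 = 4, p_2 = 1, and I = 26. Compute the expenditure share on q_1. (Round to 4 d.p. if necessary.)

MU_q_1 ∝ 2·q_1^(-0.25), MU_q_2 ∝ 2·q_2^(-0.25), so MRS = (q_2/q_1)^(0.25) = p_1/p_2.
Hence q_2/q_1 = (p_1/p_2)^(1/(0.25)), i.e. raised to the 4 power.
With the ratio pinned down, the budget gives q_1* = I/(p_1 + p_2·(q_2/q_1)) and q_2* = (q_2/q_1)·q_1*.
Numerically q_2/q_1 = 256, so q_1* = 26/(4 + 1·256) = 0.1 and q_2* = 256·0.1 = 25.6.
Expenditure on q_1: 4·0.1 = 0.4; share = 0.0154.

share on q_1 = 0.0154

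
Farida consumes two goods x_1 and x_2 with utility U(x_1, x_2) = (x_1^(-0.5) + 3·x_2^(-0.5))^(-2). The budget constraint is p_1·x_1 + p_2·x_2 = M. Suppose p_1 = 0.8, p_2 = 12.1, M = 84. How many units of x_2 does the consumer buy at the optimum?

x_2* = 5.8123

MRS = MU_x_1/MU_x_2 = (1/3)·(x_2/x_1)^(1.5). Set equal to p_1/p_2.
Solve for the ratio: x_2/x_1 = [3·p_1/p_2]^(2/3).
With the ratio pinned down, the budget gives x_1* = M/(p_1 + p_2·(x_2/x_1)) and x_2* = (x_2/x_1)·x_1*.
Numerically x_2/x_1 = 0.340108, so x_1* = 84/(0.8 + 12.1·0.340108) = 17.0895 and x_2* = 0.340108·17.0895 = 5.8123.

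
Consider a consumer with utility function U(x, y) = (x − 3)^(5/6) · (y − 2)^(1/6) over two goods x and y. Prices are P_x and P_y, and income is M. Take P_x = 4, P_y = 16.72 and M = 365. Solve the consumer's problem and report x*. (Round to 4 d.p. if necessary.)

Discretionary income = 365 − 3·4 − 2·16.72 = 319.56; x* = 3 + 5/6·319.56/4 = 69.575.

x* = 69.575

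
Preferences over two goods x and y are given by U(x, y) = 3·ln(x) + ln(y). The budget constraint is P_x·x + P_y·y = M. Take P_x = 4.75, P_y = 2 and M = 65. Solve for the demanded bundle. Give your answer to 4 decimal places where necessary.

The MRS is 3·y/x. Set MRS = P_x/P_y.
So 3·P_y·y = P_x·x; combined with the budget, a share 0.75 of income goes to x.
Demand: x*(P_x,P_y,M) = 0.75·M/P_x and y* = 0.25·M/P_y.
At P_x=4.75, P_y=2, M=65: x* = 0.75·65/4.75 = 10.2632, y* = 8.125.

x* = 10.2632, y* = 8.125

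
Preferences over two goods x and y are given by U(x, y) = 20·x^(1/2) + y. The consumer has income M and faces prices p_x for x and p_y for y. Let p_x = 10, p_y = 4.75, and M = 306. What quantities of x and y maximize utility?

x* = 22.5625, y* = 16.9211

Set MRS = p_x/p_y: 10·x^(−1/2) = p_x/p_y.
Solve: √x = 10·p_y/p_x, so x*(p_x,p_y) = (10·p_y/p_x)², and y* = (M − p_x·x*)/p_y.
Plugging in: x* = (10·4.75/10)² = 22.5625, y* = 16.9211.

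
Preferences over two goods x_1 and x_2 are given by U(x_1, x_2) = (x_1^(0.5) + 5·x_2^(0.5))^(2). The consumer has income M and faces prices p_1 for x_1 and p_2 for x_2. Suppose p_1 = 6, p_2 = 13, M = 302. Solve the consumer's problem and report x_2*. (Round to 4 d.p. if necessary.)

x_2* = 21.378

From the CES first-order condition, (1/5)·(x_2/x_1)^(0.5) = p_1/p_2.
Hence x_2/x_1 = (5·p_1/p_2)^(1/(0.5)), i.e. raised to the 2 power.
With the ratio pinned down, the budget gives x_1* = M/(p_1 + p_2·(x_2/x_1)) and x_2* = (x_2/x_1)·x_1*.
Numerically x_2/x_1 = 5.325444, so x_1* = 302/(6 + 13·5.325444) = 4.0143 and x_2* = 5.325444·4.0143 = 21.378.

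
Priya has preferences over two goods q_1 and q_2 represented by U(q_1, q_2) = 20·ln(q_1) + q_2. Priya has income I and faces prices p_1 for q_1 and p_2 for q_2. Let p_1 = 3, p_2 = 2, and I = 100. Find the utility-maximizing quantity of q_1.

q_1* = 13.3333

MU_q_1 = 20/q_1, MU_q_2 = 1. Tangency: 20/q_1 = p_1/p_2.
So q_1*(p_1,p_2) = 20·p_2/p_1, independent of income; and q_2* = (I − 20·p_2)/p_2.
At the given prices: q_1* = 20·2/3 = 13.3333.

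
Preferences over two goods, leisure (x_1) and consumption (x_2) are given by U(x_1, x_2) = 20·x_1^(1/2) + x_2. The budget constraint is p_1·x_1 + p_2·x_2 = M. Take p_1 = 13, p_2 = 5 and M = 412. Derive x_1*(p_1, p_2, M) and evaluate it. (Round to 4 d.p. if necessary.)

x_1* = 14.7929

Solve: √x_1 = 10·p_2/p_1, so x_1*(p_1,p_2) = (10·p_2/p_1)², and x_2* = (M − p_1·x_1*)/p_2.
Plugging in: x_1* = (10·5/13)² = 14.7929.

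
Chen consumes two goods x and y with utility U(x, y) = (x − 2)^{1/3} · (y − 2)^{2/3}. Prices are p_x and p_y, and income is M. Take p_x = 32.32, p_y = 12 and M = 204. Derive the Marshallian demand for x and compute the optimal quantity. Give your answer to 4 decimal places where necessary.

x* = 3.1898

This is Cobb-Douglas in (x−2, y−2): tangency gives 1/3·p_y·(y−2) = 2/3·p_x·(x−2).
Substituting into the budget: x* = 2 + 1/3·(M − 2·p_x − 2·p_y)/p_x, and y* = 2 + 2/3·(…)/p_y.
Discretionary income = 204 − 2·32.32 − 2·12 = 115.36; x* = 2 + 1/3·115.36/32.32 = 3.1898.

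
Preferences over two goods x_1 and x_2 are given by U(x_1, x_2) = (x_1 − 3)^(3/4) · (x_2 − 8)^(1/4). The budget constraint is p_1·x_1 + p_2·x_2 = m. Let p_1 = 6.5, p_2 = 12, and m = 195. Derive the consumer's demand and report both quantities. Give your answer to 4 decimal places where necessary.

MRS = 3·(x_2−8)/(x_1−3). Tangency with p_1/p_2 gives x_2−8 = (1/3)·(p_1/p_2)·(x_1−3).
After buying the subsistence bundle (3, 8), a share 0.75 of the remaining income goes to x_1: x_1* = 3 + 0.75·(m − 3p_1 − 8p_2)/p_1.
Discretionary income = 195 − 3·6.5 − 8·12 = 79.5; x_1* = 3 + 0.75·79.5/6.5 = 12.1731; x_2* = 8 + 0.25·79.5/12 = 9.6562.

x_1* = 12.1731, x_2* = 9.6562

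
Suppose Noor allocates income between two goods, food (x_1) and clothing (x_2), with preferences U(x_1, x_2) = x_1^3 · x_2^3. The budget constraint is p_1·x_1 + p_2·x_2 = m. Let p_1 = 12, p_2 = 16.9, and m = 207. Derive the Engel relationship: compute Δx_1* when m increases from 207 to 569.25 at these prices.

The MRS is x_2/x_1. Set MRS = p_1/p_2.
Rearranging, p_2·x_2 = p_1·x_1. Substituting into the budget gives p_1·x_1·(1 + 1) = m.
Demand: x_1*(p_1,p_2,m) = 0.5·m/p_1 and x_2* = 0.5·m/p_2.
At p_1=12, p_2=16.9, m=207: x_1* = 0.5·207/12 = 8.625.
At m' = 569.25: x_1* = 23.7188. Change: 23.7188 − 8.625 = 15.0938.

Δx_1* = 15.0938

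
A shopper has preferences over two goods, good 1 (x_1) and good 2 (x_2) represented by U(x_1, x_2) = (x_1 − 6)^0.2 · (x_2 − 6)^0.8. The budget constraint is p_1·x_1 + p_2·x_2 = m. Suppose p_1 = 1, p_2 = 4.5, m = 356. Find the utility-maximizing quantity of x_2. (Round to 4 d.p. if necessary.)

MRS = (1/4)·(x_2−6)/(x_1−6). Tangency with p_1/p_2 gives x_2−6 = 4·(p_1/p_2)·(x_1−6).
Substituting into the budget: x_1* = 6 + 0.2·(m − 6·p_1 − 6·p_2)/p_1, and x_2* = 6 + 0.8·(…)/p_2.
Discretionary income = 356 − 6·1 − 6·4.5 = 323; x_2* = 6 + 0.8·323/4.5 = 63.4222.

x_2* = 63.4222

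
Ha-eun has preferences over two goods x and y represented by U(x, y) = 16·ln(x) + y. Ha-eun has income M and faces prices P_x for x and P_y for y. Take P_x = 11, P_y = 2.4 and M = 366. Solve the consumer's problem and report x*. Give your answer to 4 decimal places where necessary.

Set MRS = P_x/P_y: (16/x)/1 = P_x/P_y.
So x*(P_x,P_y) = 16·P_y/P_x, independent of income; and y* = (M − 16·P_y)/P_y.
At the given prices: x* = 16·2.4/11 = 3.4909.

x* = 3.4909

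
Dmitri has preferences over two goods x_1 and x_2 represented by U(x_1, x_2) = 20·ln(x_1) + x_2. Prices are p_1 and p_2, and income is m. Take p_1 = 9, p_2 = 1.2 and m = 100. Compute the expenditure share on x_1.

MU_x_1 = 20/x_1, MU_x_2 = 1. Tangency: 20/x_1 = p_1/p_2.
So x_1*(p_1,p_2) = 20·p_2/p_1, independent of income; and x_2* = (m − 20·p_2)/p_2.
At the given prices: x_1* = 20·1.2/9 = 2.6667, and x_2* = 63.3333.
Expenditure on x_1: 9·2.6667 = 24; share = 0.24.

share on x_1 = 0.24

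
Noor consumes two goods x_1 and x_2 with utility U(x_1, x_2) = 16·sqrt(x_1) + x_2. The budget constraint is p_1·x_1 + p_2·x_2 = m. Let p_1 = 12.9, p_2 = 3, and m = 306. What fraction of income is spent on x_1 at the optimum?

Set MRS = p_1/p_2: 8·x_1^(−1/2) = p_1/p_2.
Thus x_1* = (8·p_2/p_1)² — independent of m — with the rest of income spent on x_2.
Plugging in: x_1* = (8·3/12.9)² = 3.4613, x_2* = 87.1163.
Expenditure on x_1: 12.9·3.4613 = 44.6512; share = 0.1459.

share on x_1 = 0.1459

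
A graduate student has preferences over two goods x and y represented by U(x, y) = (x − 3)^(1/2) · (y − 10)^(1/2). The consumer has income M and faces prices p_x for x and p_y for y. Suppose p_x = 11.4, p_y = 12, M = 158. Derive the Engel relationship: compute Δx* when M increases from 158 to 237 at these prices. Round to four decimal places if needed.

After buying the subsistence bundle (3, 10), a share 0.5 of the remaining income goes to x: x* = 3 + 0.5·(M − 3p_x − 10p_y)/p_x.
Discretionary income = 158 − 3·11.4 − 10·12 = 3.8; x* = 3 + 0.5·3.8/11.4 = 3.1667.
At M' = 237: x* = 6.6316. Change: 6.6316 − 3.1667 = 3.4649.

Δx* = 3.4649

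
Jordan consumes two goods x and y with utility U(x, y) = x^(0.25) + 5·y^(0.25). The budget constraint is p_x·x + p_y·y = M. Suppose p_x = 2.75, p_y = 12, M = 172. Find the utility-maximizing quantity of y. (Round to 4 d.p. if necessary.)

MRS = MU_x/MU_y = (1/5)·(y/x)^(0.75). Set equal to p_x/p_y.
Hence y/x = (5·p_x/p_y)^(1/(0.75)), i.e. raised to the 4/3 power.
With the ratio pinned down, the budget gives x* = M/(p_x + p_y·(y/x)) and y* = (y/x)·x*.
Numerically y/x = 1.199026, so x* = 172/(2.75 + 12·1.199026) = 10.036 and y* = 1.199026·10.036 = 12.0334.

y* = 12.0334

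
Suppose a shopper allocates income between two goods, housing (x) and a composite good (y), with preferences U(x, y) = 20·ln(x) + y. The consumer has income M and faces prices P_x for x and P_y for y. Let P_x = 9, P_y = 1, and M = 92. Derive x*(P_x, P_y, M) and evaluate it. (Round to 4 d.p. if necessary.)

Set MRS = P_x/P_y: (20/x)/1 = P_x/P_y.
So x*(P_x,P_y) = 20·P_y/P_x, independent of income; and y* = (M − 20·P_y)/P_y.
At the given prices: x* = 20·1/9 = 2.2222.

x* = 2.2222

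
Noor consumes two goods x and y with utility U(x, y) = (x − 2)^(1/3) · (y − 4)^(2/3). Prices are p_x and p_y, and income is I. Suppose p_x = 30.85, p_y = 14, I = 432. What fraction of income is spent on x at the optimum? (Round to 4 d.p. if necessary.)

This is Cobb-Douglas in (x−2, y−4): tangency gives 1/3·p_y·(y−4) = 2/3·p_x·(x−2).
Substituting into the budget: x* = 2 + 1/3·(I − 2·p_x − 4·p_y)/p_x, and y* = 4 + 2/3·(…)/p_y.
Discretionary income = 432 − 2·30.85 − 4·14 = 314.3; x* = 2 + 1/3·314.3/30.85 = 5.396; y* = 4 + 2/3·314.3/14 = 18.9667.
Expenditure on x: 30.85·5.396 = 166.4667; share = 0.3853.

share on x = 0.3853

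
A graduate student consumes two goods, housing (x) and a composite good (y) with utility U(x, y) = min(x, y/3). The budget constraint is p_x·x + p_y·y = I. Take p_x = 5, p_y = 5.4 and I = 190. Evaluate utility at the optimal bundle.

With perfect complements, no substitution: consume in ratio x:y = 1:3.
Budget: p_x·x + p_y·3·x = I, so (p_x + 3·p_y)·x = I.
Demand: x*(p_x,p_y,I) = I/(p_x + 3·p_y), y* = 3·I/(p_x + 3·p_y).
Here 5 + 3·5.4 = 21.2, giving x* = 8.9623 and y* = 26.8868.
Utility at the optimum: U(8.9623, 26.8868) = 8.9623.

V = 8.9623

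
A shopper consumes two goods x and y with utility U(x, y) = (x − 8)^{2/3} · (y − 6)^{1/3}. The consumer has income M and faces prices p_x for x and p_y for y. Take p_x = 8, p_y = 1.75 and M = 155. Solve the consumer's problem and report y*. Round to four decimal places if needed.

y* = 21.3333

Let x' = x−8, y' = y−6. MRS = 2·y'/x' = p_x/p_y.
After buying the subsistence bundle (8, 6), a share 2/3 of the remaining income goes to x: x* = 8 + 2/3·(M − 8p_x − 6p_y)/p_x.
Discretionary income = 155 − 8·8 − 6·1.75 = 80.5; y* = 6 + 1/3·80.5/1.75 = 21.3333.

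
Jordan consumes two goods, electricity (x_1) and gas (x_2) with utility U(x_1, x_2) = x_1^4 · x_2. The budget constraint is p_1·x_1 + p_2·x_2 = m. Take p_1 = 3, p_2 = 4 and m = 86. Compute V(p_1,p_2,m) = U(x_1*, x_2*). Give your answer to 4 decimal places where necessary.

V = 1189425.3482

MU_x_1/MU_x_2 = (4·x_2)/(x_1); tangency sets this equal to p_1/p_2.
So 4·p_2·x_2 = p_1·x_1; combined with the budget, a share 0.8 of income goes to x_1.
Demand: x_1*(p_1,p_2,m) = 0.8·m/p_1 and x_2* = 0.2·m/p_2.
At p_1=3, p_2=4, m=86: x_1* = 0.8·86/3 = 22.9333, x_2* = 4.3.
Utility at the optimum: U(22.9333, 4.3) = 1189425.3482.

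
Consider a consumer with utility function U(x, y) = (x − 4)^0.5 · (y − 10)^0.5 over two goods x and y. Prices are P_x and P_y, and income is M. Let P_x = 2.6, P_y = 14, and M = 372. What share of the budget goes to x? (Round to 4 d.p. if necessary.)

This is Cobb-Douglas in (x−4, y−10): tangency gives 0.5·P_y·(y−10) = 0.5·P_x·(x−4).
After buying the subsistence bundle (4, 10), a share 0.5 of the remaining income goes to x: x* = 4 + 0.5·(M − 4P_x − 10P_y)/P_x.
Discretionary income = 372 − 4·2.6 − 10·14 = 221.6; x* = 4 + 0.5·221.6/2.6 = 46.6154; y* = 10 + 0.5·221.6/14 = 17.9143.
Expenditure on x: 2.6·46.6154 = 121.2; share = 0.3258.

share on x = 0.3258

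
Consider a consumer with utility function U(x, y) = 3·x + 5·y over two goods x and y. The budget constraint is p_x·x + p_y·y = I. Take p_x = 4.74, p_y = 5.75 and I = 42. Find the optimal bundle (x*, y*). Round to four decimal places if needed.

x* = 0, y* = 7.3043

Linear utility — the consumer picks whichever good has higher MU/price: 3/4.74 = 0.6329 vs 5/5.75 = 0.8696.
y gives more utility per dollar, so spend all income on y: y* = I/p_y, x* = 0.
Numerically: x* = 0, y* = 7.3043.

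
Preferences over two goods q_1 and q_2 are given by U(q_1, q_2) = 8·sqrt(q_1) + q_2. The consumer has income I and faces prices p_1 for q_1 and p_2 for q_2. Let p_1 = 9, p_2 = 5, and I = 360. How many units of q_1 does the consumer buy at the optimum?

q_1* = 4.9383

Utility is quasi-linear in q_2; the FOC for q_1 is 4/√q_1 = p_1/p_2.
Solve: √q_1 = 4·p_2/p_1, so q_1*(p_1,p_2) = (4·p_2/p_1)², and q_2* = (I − p_1·q_1*)/p_2.
Plugging in: q_1* = (4·5/9)² = 4.9383.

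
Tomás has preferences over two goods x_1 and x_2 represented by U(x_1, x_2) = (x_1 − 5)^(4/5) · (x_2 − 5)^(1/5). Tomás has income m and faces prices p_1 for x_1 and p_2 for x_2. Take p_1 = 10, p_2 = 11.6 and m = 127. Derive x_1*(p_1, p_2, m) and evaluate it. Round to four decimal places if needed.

This is Cobb-Douglas in (x_1−5, x_2−5): tangency gives 0.8·p_2·(x_2−5) = 0.2·p_1·(x_1−5).
Substituting into the budget: x_1* = 5 + 0.8·(m − 5·p_1 − 5·p_2)/p_1, and x_2* = 5 + 0.2·(…)/p_2.
Discretionary income = 127 − 5·10 − 5·11.6 = 19; x_1* = 5 + 0.8·19/10 = 6.52.

x_1* = 6.52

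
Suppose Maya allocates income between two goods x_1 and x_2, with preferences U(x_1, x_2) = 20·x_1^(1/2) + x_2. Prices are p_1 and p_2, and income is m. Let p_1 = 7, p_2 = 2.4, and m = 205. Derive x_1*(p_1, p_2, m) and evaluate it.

x_1* = 11.7551

Utility is quasi-linear in x_2; the FOC for x_1 is 10/√x_1 = p_1/p_2.
Thus x_1* = (10·p_2/p_1)² — independent of m — with the rest of income spent on x_2.
Plugging in: x_1* = (10·2.4/7)² = 11.7551.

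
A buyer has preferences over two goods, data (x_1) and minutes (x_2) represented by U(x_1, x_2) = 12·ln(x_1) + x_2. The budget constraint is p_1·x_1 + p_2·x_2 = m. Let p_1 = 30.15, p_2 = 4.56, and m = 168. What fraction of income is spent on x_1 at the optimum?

share on x_1 = 0.3257

Set MRS = p_1/p_2: (12/x_1)/1 = p_1/p_2.
So x_1*(p_1,p_2) = 12·p_2/p_1, independent of income; and x_2* = (m − 12·p_2)/p_2.
At the given prices: x_1* = 12·4.56/30.15 = 1.8149, and x_2* = 24.8421.
Expenditure on x_1: 30.15·1.8149 = 54.72; share = 0.3257.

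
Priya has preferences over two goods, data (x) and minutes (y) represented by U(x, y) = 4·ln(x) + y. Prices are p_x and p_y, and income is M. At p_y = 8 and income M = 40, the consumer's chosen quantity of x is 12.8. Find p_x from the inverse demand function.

p_x = 2.5

Set MRS = p_x/p_y: (4/x)/1 = p_x/p_y.
So x*(p_x,p_y) = 4·p_y/p_x, independent of income; and y* = (M − 4·p_y)/p_y.
Set x* = 12.8 in the demand function and solve for p_x: p_x = 2.5.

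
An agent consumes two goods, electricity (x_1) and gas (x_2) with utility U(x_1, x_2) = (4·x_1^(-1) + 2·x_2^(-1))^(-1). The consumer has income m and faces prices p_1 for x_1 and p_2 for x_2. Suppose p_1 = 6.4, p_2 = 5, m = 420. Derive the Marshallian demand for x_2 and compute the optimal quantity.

MU_x_1 ∝ 4·x_1^(-2), MU_x_2 ∝ 2·x_2^(-2), so MRS = 2·(x_2/x_1)^(2) = p_1/p_2.
Solve for the ratio: x_2/x_1 = [(1/2)·p_1/p_2]^(0.5).
Substitute x_2 = (x_2/x_1)·x_1 into the budget: x_1* = m/(p_1 + p_2·(x_2/x_1)).
Numerically x_2/x_1 = 0.8, so x_1* = 420/(6.4 + 5·0.8) = 40.3846 and x_2* = 0.8·40.3846 = 32.3077.

x_2* = 32.3077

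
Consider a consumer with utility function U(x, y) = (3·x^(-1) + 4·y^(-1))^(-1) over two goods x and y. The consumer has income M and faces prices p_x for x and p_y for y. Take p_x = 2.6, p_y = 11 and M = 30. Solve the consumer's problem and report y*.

MRS = MU_x/MU_y = (3/4)·(y/x)^(2). Set equal to p_x/p_y.
Hence y/x = ((4/3)·p_x/p_y)^(1/(2)), i.e. raised to the 0.5 power.
With the ratio pinned down, the budget gives x* = M/(p_x + p_y·(y/x)) and y* = (y/x)·x*.
Numerically y/x = 0.561384, so x* = 30/(2.6 + 11·0.561384) = 3.4187 and y* = 0.561384·3.4187 = 1.9192.

y* = 1.9192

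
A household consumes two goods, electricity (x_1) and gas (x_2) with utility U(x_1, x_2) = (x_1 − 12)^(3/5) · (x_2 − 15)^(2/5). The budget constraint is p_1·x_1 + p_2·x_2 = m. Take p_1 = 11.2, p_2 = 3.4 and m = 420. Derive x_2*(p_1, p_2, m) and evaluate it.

x_2* = 42.6

This is Cobb-Douglas in (x_1−12, x_2−15): tangency gives 0.6·p_2·(x_2−15) = 0.4·p_1·(x_1−12).
After buying the subsistence bundle (12, 15), a share 0.6 of the remaining income goes to x_1: x_1* = 12 + 0.6·(m − 12p_1 − 15p_2)/p_1.
Discretionary income = 420 − 12·11.2 − 15·3.4 = 234.6; x_2* = 15 + 0.4·234.6/3.4 = 42.6.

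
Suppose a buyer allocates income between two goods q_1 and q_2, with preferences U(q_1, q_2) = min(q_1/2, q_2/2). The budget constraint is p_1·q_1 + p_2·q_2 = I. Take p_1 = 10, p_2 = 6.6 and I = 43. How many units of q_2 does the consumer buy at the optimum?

With perfect complements, no substitution: consume in ratio q_1:q_2 = 2:2.
Budget: p_1·q_1 + p_2·q_1 = I, so (2·p_1 + 2·p_2)·q_1 = 2·I.
Demand: q_1*(p_1,p_2,I) = 2·I/(2·p_1 + 2·p_2), q_2* = 2·I/(2·p_1 + 2·p_2).
Here 2·10 + 2·6.6 = 33.2, giving q_2* = 2.5904.

q_2* = 2.5904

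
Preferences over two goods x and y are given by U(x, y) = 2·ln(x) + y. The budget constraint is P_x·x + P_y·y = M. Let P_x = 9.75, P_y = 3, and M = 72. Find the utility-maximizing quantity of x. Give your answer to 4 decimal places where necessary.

x* = 0.6154

MU_x = 2/x, MU_y = 1. Tangency: 2/x = P_x/P_y.
So x*(P_x,P_y) = 2·P_y/P_x, independent of income; and y* = (M − 2·P_y)/P_y.
At the given prices: x* = 2·3/9.75 = 0.6154.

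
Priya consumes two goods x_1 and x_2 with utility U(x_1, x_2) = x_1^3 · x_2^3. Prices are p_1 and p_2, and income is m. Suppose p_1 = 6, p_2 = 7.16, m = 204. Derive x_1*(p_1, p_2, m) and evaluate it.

The MRS is x_2/x_1. Set MRS = p_1/p_2.
Rearranging, p_2·x_2 = p_1·x_1. Substituting into the budget gives p_1·x_1·(1 + 1) = m.
Demand: x_1*(p_1,p_2,m) = 0.5·m/p_1 and x_2* = 0.5·m/p_2.
At p_1=6, p_2=7.16, m=204: x_1* = 0.5·204/6 = 17.

x_1* = 17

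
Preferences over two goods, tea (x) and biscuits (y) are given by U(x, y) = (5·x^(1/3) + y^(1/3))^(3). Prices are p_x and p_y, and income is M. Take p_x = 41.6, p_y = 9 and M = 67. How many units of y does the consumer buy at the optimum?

Substitute y = (y/x)·x into the budget: x* = M/(p_x + p_y·(y/x)).
Numerically y/x = 0.888835, so x* = 67/(41.6 + 9·0.888835) = 1.3508 and y* = 0.888835·1.3508 = 1.2007.

y* = 1.2007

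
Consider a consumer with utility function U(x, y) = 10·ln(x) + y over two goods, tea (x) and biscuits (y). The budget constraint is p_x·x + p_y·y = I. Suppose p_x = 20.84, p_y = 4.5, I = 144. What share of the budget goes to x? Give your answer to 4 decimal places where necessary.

MU_x = 10/x, MU_y = 1. Tangency: 10/x = p_x/p_y.
So x*(p_x,p_y) = 10·p_y/p_x, independent of income; and y* = (I − 10·p_y)/p_y.
At the given prices: x* = 10·4.5/20.84 = 2.1593, and y* = 22.
Expenditure on x: 20.84·2.1593 = 45; share = 0.3125.

share on x = 0.3125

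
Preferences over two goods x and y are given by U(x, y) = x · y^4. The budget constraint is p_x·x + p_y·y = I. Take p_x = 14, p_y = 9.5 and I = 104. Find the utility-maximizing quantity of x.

MU_x/MU_y = (y)/(4·x); tangency sets this equal to p_x/p_y.
So p_y·y = 4·p_x·x; combined with the budget, a share 0.2 of income goes to x.
Demand: x*(p_x,p_y,I) = 0.2·I/p_x and y* = 0.8·I/p_y.
At p_x=14, p_y=9.5, I=104: x* = 0.2·104/14 = 1.4857.

x* = 1.4857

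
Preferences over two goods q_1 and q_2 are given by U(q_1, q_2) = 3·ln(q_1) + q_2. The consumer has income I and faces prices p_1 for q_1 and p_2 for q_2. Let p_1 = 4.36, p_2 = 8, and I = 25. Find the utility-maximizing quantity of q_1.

MU_q_1 = 3/q_1, MU_q_2 = 1. Tangency: 3/q_1 = p_1/p_2.
So q_1*(p_1,p_2) = 3·p_2/p_1, independent of income; and q_2* = (I − 3·p_2)/p_2.
At the given prices: q_1* = 3·8/4.36 = 5.5046.

q_1* = 5.5046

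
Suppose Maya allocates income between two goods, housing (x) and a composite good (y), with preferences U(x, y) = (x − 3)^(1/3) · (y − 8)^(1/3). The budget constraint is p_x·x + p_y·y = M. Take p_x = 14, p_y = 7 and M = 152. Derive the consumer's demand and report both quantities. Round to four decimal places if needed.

x* = 4.9286, y* = 11.8571

Discretionary income = 152 − 3·14 − 8·7 = 54; x* = 3 + 0.5·54/14 = 4.9286; y* = 8 + 0.5·54/7 = 11.8571.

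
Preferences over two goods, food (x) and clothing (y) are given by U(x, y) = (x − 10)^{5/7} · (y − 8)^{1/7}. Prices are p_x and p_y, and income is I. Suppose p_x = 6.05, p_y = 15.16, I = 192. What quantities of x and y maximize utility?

MRS = 5·(y−8)/(x−10). Tangency with p_x/p_y gives y−8 = (1/5)·(p_x/p_y)·(x−10).
Substituting into the budget: x* = 10 + 5/6·(I − 10·p_x − 8·p_y)/p_x, and y* = 8 + 1/6·(…)/p_y.
Discretionary income = 192 − 10·6.05 − 8·15.16 = 10.22; x* = 10 + 5/6·10.22/6.05 = 11.4077; y* = 8 + 1/6·10.22/15.16 = 8.1124.

x* = 11.4077, y* = 8.1124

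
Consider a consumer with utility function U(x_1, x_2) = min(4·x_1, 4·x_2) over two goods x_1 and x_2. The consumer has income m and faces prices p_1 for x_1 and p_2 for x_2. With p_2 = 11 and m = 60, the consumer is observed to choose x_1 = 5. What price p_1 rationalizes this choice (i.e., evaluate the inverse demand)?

With perfect complements, no substitution: consume in ratio x_1:x_2 = 4:4.
Budget: p_1·x_1 + p_2·x_1 = m, so (4·p_1 + 4·p_2)·x_1 = 4·m.
Demand: x_1*(p_1,p_2,m) = 4·m/(4·p_1 + 4·p_2), x_2* = 4·m/(4·p_1 + 4·p_2).
Set x_1* = 5 in the demand function and solve for p_1: p_1 = 1.

p_1 = 1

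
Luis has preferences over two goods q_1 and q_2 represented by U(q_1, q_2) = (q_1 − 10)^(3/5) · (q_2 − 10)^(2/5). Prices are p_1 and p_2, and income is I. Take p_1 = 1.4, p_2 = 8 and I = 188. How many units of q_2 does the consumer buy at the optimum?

q_2* = 14.7

Let q_1' = q_1−10, q_2' = q_2−10. MRS = (3/2)·q_2'/q_1' = p_1/p_2.
Substituting into the budget: q_1* = 10 + 0.6·(I − 10·p_1 − 10·p_2)/p_1, and q_2* = 10 + 0.4·(…)/p_2.
Discretionary income = 188 − 10·1.4 − 10·8 = 94; q_2* = 10 + 0.4·94/8 = 14.7.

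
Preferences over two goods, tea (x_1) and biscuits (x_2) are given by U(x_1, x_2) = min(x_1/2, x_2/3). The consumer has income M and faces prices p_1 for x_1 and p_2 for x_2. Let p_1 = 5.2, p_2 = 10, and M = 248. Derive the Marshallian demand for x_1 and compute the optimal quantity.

With perfect complements, no substitution: consume in ratio x_1:x_2 = 2:3.
Budget: p_1·x_1 + p_2·(3/2)·x_1 = M, so (2·p_1 + 3·p_2)·x_1 = 2·M.
Demand: x_1*(p_1,p_2,M) = 2·M/(2·p_1 + 3·p_2), x_2* = 3·M/(2·p_1 + 3·p_2).
Here 2·5.2 + 3·10 = 40.4, giving x_1* = 12.2772.

x_1* = 12.2772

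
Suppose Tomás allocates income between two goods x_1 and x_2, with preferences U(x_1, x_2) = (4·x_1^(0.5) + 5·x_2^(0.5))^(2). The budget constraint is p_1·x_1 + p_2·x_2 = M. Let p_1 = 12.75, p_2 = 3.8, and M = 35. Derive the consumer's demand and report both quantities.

MRS = MU_x_1/MU_x_2 = (4/5)·(x_2/x_1)^(0.5). Set equal to p_1/p_2.
Solve for the ratio: x_2/x_1 = [(5/4)·p_1/p_2]^(2).
Substitute x_2 = (x_2/x_1)·x_1 into the budget: x_1* = M/(p_1 + p_2·(x_2/x_1)).
Numerically x_2/x_1 = 17.590298, so x_1* = 35/(12.75 + 3.8·17.590298) = 0.4397 and x_2* = 17.590298·0.4397 = 7.7351.

x_1* = 0.4397, x_2* = 7.7351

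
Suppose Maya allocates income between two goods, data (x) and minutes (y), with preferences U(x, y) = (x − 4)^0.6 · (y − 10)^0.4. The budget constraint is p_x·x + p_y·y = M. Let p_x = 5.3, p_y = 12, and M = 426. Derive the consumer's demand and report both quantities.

x* = 36.2415, y* = 19.4933

This is Cobb-Douglas in (x−4, y−10): tangency gives 0.6·p_y·(y−10) = 0.4·p_x·(x−4).
After buying the subsistence bundle (4, 10), a share 0.6 of the remaining income goes to x: x* = 4 + 0.6·(M − 4p_x − 10p_y)/p_x.
Discretionary income = 426 − 4·5.3 − 10·12 = 284.8; x* = 4 + 0.6·284.8/5.3 = 36.2415; y* = 10 + 0.4·284.8/12 = 19.4933.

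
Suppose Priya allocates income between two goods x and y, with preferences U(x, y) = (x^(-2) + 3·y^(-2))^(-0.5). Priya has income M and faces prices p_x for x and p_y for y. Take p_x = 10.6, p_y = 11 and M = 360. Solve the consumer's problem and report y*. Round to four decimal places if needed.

y* = 19.5218

From the CES first-order condition, (1/3)·(y/x)^(3) = p_x/p_y.
Solve for the ratio: y/x = [3·p_x/p_y]^(1/3).
With the ratio pinned down, the budget gives x* = M/(p_x + p_y·(y/x)) and y* = (y/x)·x*.
Numerically y/x = 1.424551, so x* = 360/(10.6 + 11·1.424551) = 13.7038 and y* = 1.424551·13.7038 = 19.5218.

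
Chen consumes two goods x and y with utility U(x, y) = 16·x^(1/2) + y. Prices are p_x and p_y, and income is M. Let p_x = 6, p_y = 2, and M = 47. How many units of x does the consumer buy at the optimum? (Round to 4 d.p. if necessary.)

MU_x = 8/√x, MU_y = 1. Tangency: 8/√x = p_x/p_y.
Solve: √x = 8·p_y/p_x, so x*(p_x,p_y) = (8·p_y/p_x)², and y* = (M − p_x·x*)/p_y.
Plugging in: x* = (8·2/6)² = 7.1111.

x* = 7.1111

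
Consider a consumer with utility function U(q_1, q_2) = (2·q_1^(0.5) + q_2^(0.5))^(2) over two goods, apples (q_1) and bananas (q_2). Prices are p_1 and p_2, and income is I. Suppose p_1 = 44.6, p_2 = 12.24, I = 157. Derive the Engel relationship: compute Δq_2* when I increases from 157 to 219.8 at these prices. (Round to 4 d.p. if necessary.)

Δq_2* = 2.4458

From the CES first-order condition, 2·(q_2/q_1)^(0.5) = p_1/p_2.
Hence q_2/q_1 = ((1/2)·p_1/p_2)^(1/(0.5)), i.e. raised to the 2 power.
With the ratio pinned down, the budget gives q_1* = I/(p_1 + p_2·(q_2/q_1)) and q_2* = (q_2/q_1)·q_1*.
Numerically q_2/q_1 = 3.319303, so q_1* = 157/(44.6 + 12.24·3.319303) = 1.8421 and q_2* = 3.319303·1.8421 = 6.1145.
At I' = 219.8: q_2* = 8.5603. Change: 8.5603 − 6.1145 = 2.4458.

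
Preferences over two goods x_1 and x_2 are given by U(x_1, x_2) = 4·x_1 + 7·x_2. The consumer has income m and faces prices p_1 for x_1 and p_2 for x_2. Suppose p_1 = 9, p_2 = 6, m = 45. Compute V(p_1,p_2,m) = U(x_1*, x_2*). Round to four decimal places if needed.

V = 52.5

Linear utility — the consumer picks whichever good has higher MU/price: 4/9 = 0.4444 vs 7/6 = 1.1667.
x_2 gives more utility per dollar, so spend all income on x_2: x_2* = m/p_2, x_1* = 0.
Numerically: x_1* = 0, x_2* = 7.5.
Utility at the optimum: U(0, 7.5) = 52.5.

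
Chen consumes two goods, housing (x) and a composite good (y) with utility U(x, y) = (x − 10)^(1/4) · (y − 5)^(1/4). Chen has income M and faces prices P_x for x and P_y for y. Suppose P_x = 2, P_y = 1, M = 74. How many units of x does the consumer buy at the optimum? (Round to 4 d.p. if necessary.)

x* = 22.25

MRS = (y−5)/(x−10). Tangency with P_x/P_y gives y−5 = (P_x/P_y)·(x−10).
Substituting into the budget: x* = 10 + 0.5·(M − 10·P_x − 5·P_y)/P_x, and y* = 5 + 0.5·(…)/P_y.
Discretionary income = 74 − 10·2 − 5·1 = 49; x* = 10 + 0.5·49/2 = 22.25.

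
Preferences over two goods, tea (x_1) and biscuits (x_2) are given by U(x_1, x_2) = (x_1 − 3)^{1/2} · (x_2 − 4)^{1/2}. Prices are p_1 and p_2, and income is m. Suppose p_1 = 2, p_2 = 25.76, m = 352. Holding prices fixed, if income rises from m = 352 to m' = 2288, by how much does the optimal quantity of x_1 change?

Δx_1* = 484

Let x_1' = x_1−3, x_2' = x_2−4. MRS = x_2'/x_1' = p_1/p_2.
Substituting into the budget: x_1* = 3 + 0.5·(m − 3·p_1 − 4·p_2)/p_1, and x_2* = 4 + 0.5·(…)/p_2.
Discretionary income = 352 − 3·2 − 4·25.76 = 242.96; x_1* = 3 + 0.5·242.96/2 = 63.74.
At m' = 2288: x_1* = 547.74. Change: 547.74 − 63.74 = 484.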